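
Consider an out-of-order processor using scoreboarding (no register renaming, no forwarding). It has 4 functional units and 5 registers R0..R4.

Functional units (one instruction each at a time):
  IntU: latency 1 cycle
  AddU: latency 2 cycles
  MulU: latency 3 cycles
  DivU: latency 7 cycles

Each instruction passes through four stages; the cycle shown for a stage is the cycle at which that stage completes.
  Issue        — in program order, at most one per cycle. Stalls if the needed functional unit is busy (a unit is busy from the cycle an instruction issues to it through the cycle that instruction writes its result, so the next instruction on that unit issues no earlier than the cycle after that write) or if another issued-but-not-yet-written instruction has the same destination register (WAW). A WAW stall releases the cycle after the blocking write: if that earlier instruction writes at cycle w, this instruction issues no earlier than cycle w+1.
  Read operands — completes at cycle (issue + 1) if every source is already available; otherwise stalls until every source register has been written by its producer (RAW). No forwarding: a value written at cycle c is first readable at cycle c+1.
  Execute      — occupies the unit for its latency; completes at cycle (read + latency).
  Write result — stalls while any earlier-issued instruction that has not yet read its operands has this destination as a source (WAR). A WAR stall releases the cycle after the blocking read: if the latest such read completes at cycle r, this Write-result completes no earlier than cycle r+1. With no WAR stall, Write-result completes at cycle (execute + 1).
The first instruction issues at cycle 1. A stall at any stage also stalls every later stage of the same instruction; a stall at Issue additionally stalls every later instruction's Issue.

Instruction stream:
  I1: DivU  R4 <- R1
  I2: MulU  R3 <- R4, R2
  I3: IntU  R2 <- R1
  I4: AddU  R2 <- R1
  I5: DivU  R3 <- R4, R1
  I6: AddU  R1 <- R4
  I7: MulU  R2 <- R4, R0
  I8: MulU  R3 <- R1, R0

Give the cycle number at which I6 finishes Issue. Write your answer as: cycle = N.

I1  is:1  ro:2  ex:9  wr:10
I2  is:2  ro:11  ex:14  wr:15  — RAW R4: wait I1 write@10
I3  is:3  ro:4  ex:5  wr:12  — WAR R2: wait I2 read@11
I4  is:13  ro:14  ex:16  wr:17  — WAW R2: wait I3 write@12
I5  is:16  ro:17  ex:24  wr:25  — WAW R3: wait I2 write@15
I6  is:18  ro:19  ex:21  wr:22  — struct: AddU busy until I4 writes@17
I7  is:19  ro:20  ex:23  wr:24
I8  is:26  ro:27  ex:30  wr:31  — WAW R3: wait I5 write@25

cycle = 18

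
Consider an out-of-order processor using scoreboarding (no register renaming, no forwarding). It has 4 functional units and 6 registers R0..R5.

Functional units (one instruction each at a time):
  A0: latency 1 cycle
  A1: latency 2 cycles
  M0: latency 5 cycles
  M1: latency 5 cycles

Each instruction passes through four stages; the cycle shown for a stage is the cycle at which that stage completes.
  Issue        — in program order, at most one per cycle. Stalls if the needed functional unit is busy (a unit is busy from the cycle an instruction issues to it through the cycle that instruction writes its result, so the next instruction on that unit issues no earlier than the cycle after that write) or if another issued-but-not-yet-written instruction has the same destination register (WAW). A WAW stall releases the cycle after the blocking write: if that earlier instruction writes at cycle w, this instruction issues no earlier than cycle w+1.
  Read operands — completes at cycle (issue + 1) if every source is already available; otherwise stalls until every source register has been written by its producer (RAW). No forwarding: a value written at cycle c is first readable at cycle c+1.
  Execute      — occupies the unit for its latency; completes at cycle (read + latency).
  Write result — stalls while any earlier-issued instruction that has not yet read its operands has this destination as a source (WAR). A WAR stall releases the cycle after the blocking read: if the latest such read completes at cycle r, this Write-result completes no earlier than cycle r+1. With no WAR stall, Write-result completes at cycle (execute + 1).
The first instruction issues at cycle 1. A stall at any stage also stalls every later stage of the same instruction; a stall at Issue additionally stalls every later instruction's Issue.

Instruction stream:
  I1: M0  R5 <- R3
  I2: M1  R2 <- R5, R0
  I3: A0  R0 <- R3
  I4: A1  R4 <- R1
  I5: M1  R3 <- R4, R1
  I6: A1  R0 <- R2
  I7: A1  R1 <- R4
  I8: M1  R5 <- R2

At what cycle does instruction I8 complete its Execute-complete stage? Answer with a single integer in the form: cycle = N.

cycle = 30

1) issue 1, read 2, done 7, write 8
2) issue 2, read 9, done 14, write 15  <RAW R5: wait I1 write@8>
3) issue 3, read 4, done 5, write 10  <WAR R0: wait I2 read@9>
4) issue 4, read 5, done 7, write 8
5) issue 16, read 17, done 22, write 23  <struct: M1 busy until I2 writes@15>
6) issue 17, read 18, done 20, write 21
7) issue 22, read 23, done 25, write 26  <struct: A1 busy until I6 writes@21>
8) issue 24, read 25, done 30, write 31  <struct: M1 busy until I5 writes@23>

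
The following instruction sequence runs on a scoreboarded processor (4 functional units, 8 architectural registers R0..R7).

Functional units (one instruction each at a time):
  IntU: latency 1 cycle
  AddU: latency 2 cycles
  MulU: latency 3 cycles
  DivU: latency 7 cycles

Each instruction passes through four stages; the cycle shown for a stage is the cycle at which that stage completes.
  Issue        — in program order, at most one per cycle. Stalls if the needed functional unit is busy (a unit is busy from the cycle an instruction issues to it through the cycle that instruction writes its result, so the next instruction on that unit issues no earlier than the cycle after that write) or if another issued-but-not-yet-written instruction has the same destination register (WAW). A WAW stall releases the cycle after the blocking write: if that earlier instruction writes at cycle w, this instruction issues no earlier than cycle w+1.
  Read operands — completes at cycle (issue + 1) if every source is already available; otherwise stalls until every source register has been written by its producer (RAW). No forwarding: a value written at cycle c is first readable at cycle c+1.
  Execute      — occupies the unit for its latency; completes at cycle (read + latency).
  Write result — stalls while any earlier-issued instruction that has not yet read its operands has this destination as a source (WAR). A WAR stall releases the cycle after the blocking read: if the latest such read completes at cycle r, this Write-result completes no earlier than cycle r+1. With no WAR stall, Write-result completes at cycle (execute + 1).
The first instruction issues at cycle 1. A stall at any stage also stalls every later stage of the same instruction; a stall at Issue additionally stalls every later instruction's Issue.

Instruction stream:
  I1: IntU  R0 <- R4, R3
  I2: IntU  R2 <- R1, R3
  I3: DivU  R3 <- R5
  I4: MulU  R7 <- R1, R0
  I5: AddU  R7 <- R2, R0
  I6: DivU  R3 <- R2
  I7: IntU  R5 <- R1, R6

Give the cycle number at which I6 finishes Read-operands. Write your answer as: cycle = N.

I1 -> (1, 2, 3, 4)
I2 -> (5, 6, 7, 8)  // struct: IntU busy until I1 writes@4
I3 -> (6, 7, 14, 15)
I4 -> (7, 8, 11, 12)
I5 -> (13, 14, 16, 17)  // WAW R7: wait I4 write@12
I6 -> (16, 17, 24, 25)  // struct: DivU busy until I3 writes@15
I7 -> (17, 18, 19, 20)

cycle = 17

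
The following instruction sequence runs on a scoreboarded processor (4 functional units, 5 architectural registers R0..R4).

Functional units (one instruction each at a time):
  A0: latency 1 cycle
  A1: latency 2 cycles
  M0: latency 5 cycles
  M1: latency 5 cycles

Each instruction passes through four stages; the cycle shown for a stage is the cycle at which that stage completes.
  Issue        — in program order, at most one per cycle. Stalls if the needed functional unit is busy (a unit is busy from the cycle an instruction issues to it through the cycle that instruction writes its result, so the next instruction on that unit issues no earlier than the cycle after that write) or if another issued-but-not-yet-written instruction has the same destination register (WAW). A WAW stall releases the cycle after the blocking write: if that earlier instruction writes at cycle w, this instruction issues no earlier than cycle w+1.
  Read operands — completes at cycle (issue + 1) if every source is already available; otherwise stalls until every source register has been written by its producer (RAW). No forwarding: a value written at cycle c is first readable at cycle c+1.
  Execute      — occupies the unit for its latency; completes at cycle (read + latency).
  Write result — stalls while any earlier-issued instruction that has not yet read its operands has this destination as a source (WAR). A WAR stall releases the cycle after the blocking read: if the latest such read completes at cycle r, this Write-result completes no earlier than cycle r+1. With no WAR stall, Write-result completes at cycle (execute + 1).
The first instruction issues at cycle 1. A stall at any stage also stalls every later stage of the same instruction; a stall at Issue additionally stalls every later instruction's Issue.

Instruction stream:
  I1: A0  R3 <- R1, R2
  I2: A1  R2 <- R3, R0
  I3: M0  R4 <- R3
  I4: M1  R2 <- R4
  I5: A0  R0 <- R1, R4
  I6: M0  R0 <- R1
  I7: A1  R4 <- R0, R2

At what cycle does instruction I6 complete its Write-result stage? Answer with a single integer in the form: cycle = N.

cycle = 22

t=1  I1 issues→A0
t=2  I1 reads, I2 issues→A1
t=3  I1 exec-done, I3 issues→M0
t=4  I1 writes R3
t=5  I2 reads, I3 reads
t=7  I2 exec-done
t=8  I2 writes R2
t=9  I4 issues→M1
t=10  I3 exec-done, I5 issues→A0
t=11  I3 writes R4
t=12  I4 reads, I5 reads
t=13  I5 exec-done
t=14  I5 writes R0
t=15  I6 issues→M0
t=16  I6 reads, I7 issues→A1
t=17  I4 exec-done
t=18  I4 writes R2
t=21  I6 exec-done
t=22  I6 writes R0
t=23  I7 reads
t=25  I7 exec-done
t=26  I7 writes R4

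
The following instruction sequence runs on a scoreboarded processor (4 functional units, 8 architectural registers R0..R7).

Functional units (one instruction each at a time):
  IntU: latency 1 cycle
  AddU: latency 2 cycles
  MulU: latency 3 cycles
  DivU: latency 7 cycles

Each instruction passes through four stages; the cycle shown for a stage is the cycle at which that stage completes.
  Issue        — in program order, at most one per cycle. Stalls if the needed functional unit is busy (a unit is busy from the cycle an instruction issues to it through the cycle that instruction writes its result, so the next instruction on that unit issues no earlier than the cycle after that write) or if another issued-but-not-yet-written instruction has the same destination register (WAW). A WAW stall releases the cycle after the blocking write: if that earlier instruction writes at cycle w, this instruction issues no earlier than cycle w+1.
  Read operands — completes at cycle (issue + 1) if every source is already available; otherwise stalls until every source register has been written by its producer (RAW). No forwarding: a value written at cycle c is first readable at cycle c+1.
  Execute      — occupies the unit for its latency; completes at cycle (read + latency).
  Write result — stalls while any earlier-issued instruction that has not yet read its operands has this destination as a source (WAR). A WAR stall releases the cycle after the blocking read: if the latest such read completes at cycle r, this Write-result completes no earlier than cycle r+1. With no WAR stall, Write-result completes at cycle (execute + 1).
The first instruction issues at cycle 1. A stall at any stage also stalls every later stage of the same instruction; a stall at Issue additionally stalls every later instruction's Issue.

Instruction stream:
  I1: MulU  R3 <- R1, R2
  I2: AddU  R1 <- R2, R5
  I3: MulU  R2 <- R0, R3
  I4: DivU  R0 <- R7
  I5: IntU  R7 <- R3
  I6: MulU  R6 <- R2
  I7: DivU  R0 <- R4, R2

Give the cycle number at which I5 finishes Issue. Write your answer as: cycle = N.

cycle = 9

t=1  I1→MulU
t=2  I1 RO, I2→AddU
t=3  I2 RO
t=5  I1 EX, I2 EX
t=6  I1 WR R3, I2 WR R1
t=7  I3→MulU
t=8  I3 RO, I4→DivU
t=9  I4 RO, I5→IntU
t=10  I5 RO
t=11  I3 EX, I5 EX
t=12  I3 WR R2, I5 WR R7
t=13  I6→MulU
t=14  I6 RO
t=16  I4 EX
t=17  I4 WR R0, I6 EX
t=18  I6 WR R6, I7→DivU
t=19  I7 RO
t=26  I7 EX
t=27  I7 WR R0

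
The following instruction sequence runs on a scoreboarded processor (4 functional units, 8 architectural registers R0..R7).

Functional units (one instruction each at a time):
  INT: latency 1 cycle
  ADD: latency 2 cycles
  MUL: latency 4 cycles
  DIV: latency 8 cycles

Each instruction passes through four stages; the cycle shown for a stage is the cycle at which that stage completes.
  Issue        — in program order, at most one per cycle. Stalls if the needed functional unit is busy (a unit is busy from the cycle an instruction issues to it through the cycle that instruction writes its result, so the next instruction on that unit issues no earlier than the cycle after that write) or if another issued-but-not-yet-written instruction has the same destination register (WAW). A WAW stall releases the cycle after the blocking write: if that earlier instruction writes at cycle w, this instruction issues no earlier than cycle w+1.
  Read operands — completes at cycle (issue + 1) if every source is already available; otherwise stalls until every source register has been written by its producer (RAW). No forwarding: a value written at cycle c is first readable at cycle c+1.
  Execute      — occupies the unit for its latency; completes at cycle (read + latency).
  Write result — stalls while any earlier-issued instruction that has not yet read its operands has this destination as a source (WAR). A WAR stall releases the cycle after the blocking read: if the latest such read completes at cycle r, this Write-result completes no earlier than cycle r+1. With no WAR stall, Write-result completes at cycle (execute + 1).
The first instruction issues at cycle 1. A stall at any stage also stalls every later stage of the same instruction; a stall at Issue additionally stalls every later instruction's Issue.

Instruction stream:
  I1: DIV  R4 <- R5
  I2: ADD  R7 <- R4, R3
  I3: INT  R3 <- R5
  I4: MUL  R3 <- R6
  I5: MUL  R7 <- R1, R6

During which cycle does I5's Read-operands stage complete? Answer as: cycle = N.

cycle 1: I1→DIV
cycle 2: I1 RO; I2→ADD
cycle 3: I3→INT
cycle 4: I3 RO
cycle 5: I3 EX
cycle 10: I1 EX
cycle 11: I1 WR R4
cycle 12: I2 RO
cycle 13: I3 WR R3
cycle 14: I2 EX; I4→MUL
cycle 15: I2 WR R7; I4 RO
cycle 19: I4 EX
cycle 20: I4 WR R3
cycle 21: I5→MUL
cycle 22: I5 RO
cycle 26: I5 EX
cycle 27: I5 WR R7

cycle = 22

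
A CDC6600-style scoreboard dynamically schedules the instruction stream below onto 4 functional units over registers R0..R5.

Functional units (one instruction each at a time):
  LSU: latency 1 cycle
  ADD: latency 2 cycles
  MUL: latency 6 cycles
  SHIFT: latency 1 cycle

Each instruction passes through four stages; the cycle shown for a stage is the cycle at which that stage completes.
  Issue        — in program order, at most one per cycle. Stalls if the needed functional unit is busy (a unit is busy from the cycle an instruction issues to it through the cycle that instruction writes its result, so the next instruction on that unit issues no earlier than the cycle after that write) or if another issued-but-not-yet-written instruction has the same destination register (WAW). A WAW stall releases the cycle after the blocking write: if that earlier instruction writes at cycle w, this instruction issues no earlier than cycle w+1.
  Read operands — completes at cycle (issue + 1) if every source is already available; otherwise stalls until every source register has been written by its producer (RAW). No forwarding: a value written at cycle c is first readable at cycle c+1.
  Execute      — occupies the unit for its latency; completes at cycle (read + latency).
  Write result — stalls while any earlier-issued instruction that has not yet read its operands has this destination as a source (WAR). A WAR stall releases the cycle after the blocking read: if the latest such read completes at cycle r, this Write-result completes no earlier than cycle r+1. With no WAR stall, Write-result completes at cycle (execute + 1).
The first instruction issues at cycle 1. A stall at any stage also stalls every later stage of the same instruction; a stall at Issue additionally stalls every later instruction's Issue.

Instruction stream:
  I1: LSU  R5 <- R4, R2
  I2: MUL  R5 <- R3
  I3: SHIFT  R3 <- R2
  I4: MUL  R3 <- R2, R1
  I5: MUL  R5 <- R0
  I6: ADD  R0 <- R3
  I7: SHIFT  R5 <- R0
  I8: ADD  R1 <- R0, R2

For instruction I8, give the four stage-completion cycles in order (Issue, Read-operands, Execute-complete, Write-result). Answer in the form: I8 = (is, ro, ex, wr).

I8 = (33, 34, 36, 37)

[1] issue I1 (LSU)
[2] I1 read-ops
[3] I1 finished on LSU
[4] I1→R5
[5] issue I2 (MUL)
[6] I2 read-ops; issue I3 (SHIFT)
[7] I3 read-ops
[8] I3 finished on SHIFT
[9] I3→R3
[12] I2 finished on MUL
[13] I2→R5
[14] issue I4 (MUL)
[15] I4 read-ops
[21] I4 finished on MUL
[22] I4→R3
[23] issue I5 (MUL)
[24] I5 read-ops; issue I6 (ADD)
[25] I6 read-ops
[27] I6 finished on ADD
[28] I6→R0
[30] I5 finished on MUL
[31] I5→R5
[32] issue I7 (SHIFT)
[33] I7 read-ops; issue I8 (ADD)
[34] I7 finished on SHIFT; I8 read-ops
[35] I7→R5
[36] I8 finished on ADD
[37] I8→R1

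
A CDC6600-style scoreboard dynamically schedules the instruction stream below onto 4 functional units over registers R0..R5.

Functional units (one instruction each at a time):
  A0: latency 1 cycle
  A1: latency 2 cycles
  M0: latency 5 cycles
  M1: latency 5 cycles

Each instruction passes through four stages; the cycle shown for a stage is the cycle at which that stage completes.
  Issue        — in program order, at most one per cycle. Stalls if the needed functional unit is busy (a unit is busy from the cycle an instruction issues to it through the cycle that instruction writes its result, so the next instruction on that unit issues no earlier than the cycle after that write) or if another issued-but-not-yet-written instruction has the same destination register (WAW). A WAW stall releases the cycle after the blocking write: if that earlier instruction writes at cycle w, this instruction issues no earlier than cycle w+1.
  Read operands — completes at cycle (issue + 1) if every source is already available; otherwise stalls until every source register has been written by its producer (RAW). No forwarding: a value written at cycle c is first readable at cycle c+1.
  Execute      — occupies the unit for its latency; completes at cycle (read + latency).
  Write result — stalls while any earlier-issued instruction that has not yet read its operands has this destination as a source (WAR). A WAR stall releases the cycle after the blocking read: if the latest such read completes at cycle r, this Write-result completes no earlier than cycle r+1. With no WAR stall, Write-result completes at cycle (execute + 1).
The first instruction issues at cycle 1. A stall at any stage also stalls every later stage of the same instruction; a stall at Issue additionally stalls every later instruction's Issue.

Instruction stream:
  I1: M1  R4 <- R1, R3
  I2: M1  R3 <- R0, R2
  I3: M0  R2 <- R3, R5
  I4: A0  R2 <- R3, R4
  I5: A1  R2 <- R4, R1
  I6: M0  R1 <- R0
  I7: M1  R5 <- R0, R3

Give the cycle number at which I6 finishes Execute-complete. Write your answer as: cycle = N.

cycle = 35

t=1  I1 dispatched to M1
t=2  I1 operands ready
t=7  I1 complete
t=8  R4←I1
t=9  I2 dispatched to M1
t=10  I2 operands ready | I3 dispatched to M0
t=15  I2 complete
t=16  R3←I2
t=17  I3 operands ready
t=22  I3 complete
t=23  R2←I3
t=24  I4 dispatched to A0
t=25  I4 operands ready
t=26  I4 complete
t=27  R2←I4
t=28  I5 dispatched to A1
t=29  I5 operands ready | I6 dispatched to M0
t=30  I6 operands ready | I7 dispatched to M1
t=31  I5 complete | I7 operands ready
t=32  R2←I5
t=35  I6 complete
t=36  R1←I6 | I7 complete
t=37  R5←I7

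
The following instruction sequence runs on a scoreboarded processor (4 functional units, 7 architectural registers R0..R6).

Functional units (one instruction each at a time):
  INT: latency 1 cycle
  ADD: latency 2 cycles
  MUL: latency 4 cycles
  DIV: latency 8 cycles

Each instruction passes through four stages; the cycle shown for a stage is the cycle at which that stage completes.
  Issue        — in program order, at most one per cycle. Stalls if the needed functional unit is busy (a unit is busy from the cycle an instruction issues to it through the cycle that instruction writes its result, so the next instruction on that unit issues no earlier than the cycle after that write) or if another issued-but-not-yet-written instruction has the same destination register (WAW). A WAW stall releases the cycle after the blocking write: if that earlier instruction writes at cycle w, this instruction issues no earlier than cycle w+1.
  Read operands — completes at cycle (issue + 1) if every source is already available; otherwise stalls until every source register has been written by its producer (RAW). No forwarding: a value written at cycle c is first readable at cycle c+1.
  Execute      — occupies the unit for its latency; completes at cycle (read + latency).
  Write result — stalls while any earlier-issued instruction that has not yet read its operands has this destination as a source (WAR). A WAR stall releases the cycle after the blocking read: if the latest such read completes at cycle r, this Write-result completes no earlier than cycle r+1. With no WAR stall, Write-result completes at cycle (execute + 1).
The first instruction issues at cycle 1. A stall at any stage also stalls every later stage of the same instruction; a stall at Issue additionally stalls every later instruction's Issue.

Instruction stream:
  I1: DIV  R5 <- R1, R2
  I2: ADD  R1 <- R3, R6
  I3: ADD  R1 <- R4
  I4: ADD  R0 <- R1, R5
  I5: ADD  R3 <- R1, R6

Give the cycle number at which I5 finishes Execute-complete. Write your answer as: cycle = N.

cycle = 20

c1: issue I1 (DIV)
c2: I1 read-ops; issue I2 (ADD)
c3: I2 read-ops
c5: I2 finished on ADD
c6: I2→R1
c7: issue I3 (ADD)
c8: I3 read-ops
c10: I1 finished on DIV; I3 finished on ADD
c11: I1→R5; I3→R1
c12: issue I4 (ADD)
c13: I4 read-ops
c15: I4 finished on ADD
c16: I4→R0
c17: issue I5 (ADD)
c18: I5 read-ops
c20: I5 finished on ADD
c21: I5→R3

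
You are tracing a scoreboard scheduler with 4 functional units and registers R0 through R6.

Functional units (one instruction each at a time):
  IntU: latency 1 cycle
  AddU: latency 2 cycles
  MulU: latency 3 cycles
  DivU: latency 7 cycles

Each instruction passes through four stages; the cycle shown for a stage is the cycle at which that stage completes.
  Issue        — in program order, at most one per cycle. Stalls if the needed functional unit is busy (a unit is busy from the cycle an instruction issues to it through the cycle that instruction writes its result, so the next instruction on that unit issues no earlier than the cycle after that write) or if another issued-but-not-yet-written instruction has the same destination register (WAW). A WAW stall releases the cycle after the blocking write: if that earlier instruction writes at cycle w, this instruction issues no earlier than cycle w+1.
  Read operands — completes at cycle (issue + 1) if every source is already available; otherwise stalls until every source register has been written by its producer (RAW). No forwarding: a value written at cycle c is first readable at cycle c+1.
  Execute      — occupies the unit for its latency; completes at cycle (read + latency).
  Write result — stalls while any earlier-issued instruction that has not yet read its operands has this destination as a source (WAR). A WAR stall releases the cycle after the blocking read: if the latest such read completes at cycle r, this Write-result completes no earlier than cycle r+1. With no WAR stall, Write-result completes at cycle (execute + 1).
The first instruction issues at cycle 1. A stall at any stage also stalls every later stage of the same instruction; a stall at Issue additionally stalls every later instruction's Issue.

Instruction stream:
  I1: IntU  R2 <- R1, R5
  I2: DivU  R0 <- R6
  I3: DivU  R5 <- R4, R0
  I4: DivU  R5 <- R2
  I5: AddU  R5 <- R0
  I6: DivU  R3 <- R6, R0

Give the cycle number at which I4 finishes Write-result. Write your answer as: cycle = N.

cycle = 31

c1: issue I1 (IntU)
c2: I1 read-ops, issue I2 (DivU)
c3: I1 finished on IntU, I2 read-ops
c4: I1→R2
c10: I2 finished on DivU
c11: I2→R0
c12: issue I3 (DivU)
c13: I3 read-ops
c20: I3 finished on DivU
c21: I3→R5
c22: issue I4 (DivU)
c23: I4 read-ops
c30: I4 finished on DivU
c31: I4→R5
c32: issue I5 (AddU)
c33: I5 read-ops, issue I6 (DivU)
c34: I6 read-ops
c35: I5 finished on AddU
c36: I5→R5
c41: I6 finished on DivU
c42: I6→R3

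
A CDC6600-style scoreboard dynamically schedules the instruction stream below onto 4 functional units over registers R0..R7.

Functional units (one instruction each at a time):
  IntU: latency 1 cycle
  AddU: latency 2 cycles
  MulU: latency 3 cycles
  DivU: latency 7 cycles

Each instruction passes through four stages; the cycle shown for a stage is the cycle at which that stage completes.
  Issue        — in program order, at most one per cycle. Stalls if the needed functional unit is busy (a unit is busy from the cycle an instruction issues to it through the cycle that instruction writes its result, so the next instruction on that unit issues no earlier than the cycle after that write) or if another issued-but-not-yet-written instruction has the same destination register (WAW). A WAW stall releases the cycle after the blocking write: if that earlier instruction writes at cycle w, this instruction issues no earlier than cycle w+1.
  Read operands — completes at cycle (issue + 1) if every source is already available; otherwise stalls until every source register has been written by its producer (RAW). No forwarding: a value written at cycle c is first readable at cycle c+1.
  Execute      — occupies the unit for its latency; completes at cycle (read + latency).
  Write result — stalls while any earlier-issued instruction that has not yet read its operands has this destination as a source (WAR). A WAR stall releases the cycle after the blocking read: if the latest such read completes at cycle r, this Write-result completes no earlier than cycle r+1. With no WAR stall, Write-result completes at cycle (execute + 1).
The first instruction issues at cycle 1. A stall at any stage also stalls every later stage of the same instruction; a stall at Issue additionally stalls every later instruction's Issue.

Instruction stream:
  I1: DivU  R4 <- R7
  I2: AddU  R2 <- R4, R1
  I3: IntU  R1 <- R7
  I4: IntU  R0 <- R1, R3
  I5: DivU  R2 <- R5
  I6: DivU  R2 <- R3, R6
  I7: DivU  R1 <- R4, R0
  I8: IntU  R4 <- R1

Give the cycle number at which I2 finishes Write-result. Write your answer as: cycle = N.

cycle = 14

[I1] 1/2/9/10
[I2] 2/11/13/14  (RAW R4: wait I1 write@10)
[I3] 3/4/5/12  (WAR R1: wait I2 read@11)
[I4] 13/14/15/16  (struct: IntU busy until I3 writes@12)
[I5] 15/16/23/24  (WAW R2: wait I2 write@14)
[I6] 25/26/33/34  (struct: DivU busy until I5 writes@24)
[I7] 35/36/43/44  (struct: DivU busy until I6 writes@34)
[I8] 36/45/46/47  (RAW R1: wait I7 write@44)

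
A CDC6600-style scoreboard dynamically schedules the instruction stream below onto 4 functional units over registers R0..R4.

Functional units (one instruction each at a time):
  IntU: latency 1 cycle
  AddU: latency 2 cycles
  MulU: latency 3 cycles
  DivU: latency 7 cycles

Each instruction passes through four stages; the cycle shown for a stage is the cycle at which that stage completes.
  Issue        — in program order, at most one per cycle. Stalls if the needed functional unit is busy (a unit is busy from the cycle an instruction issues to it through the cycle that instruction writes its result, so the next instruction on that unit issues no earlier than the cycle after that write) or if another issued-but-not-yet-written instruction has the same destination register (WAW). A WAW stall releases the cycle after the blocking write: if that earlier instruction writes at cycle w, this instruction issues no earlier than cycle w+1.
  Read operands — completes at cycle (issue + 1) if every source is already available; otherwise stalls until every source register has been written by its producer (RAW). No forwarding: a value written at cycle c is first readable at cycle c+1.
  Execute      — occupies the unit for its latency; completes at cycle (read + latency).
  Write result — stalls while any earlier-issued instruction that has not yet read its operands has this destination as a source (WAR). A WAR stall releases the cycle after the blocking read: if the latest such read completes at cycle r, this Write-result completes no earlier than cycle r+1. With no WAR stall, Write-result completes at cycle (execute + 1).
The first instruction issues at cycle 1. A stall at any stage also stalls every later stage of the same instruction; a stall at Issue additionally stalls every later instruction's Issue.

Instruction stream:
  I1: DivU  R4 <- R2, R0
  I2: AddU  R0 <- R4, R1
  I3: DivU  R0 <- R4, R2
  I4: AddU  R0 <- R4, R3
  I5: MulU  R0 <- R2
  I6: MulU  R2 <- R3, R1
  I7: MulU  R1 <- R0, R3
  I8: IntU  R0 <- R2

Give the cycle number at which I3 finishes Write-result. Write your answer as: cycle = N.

cycle = 24

[1] issue I1 (DivU)
[2] I1 read-ops · issue I2 (AddU)
[9] I1 finished on DivU
[10] I1→R4
[11] I2 read-ops
[13] I2 finished on AddU
[14] I2→R0
[15] issue I3 (DivU)
[16] I3 read-ops
[23] I3 finished on DivU
[24] I3→R0
[25] issue I4 (AddU)
[26] I4 read-ops
[28] I4 finished on AddU
[29] I4→R0
[30] issue I5 (MulU)
[31] I5 read-ops
[34] I5 finished on MulU
[35] I5→R0
[36] issue I6 (MulU)
[37] I6 read-ops
[40] I6 finished on MulU
[41] I6→R2
[42] issue I7 (MulU)
[43] I7 read-ops · issue I8 (IntU)
[44] I8 read-ops
[45] I8 finished on IntU
[46] I7 finished on MulU · I8→R0
[47] I7→R1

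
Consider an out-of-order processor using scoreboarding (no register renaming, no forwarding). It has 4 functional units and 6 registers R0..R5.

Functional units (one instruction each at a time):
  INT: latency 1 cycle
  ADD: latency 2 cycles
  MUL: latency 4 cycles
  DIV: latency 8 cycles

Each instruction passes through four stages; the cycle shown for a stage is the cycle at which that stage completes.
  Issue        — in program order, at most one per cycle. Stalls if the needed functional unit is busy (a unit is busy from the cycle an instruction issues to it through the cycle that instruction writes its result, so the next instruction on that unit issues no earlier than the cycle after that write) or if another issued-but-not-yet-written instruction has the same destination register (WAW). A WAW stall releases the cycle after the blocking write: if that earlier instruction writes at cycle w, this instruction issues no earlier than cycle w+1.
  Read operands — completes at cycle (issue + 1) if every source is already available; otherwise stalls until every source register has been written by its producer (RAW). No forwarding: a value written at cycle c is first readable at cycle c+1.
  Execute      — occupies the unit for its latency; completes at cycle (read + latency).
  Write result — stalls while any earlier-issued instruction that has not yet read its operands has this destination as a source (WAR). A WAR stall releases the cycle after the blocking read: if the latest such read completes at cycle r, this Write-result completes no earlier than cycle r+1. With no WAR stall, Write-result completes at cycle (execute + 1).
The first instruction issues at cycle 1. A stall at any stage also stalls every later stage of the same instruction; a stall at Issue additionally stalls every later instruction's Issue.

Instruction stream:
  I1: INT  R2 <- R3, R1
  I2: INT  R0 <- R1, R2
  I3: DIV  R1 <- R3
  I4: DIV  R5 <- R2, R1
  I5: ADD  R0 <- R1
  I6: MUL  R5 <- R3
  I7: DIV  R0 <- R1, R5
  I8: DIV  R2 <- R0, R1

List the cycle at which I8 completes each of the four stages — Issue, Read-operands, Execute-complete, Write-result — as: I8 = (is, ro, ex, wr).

I1  is:1  ro:2  ex:3  wr:4
I2  is:5  ro:6  ex:7  wr:8  — struct: INT busy until I1 writes@4
I3  is:6  ro:7  ex:15  wr:16
I4  is:17  ro:18  ex:26  wr:27  — struct: DIV busy until I3 writes@16
I5  is:18  ro:19  ex:21  wr:22
I6  is:28  ro:29  ex:33  wr:34  — WAW R5: wait I4 write@27
I7  is:29  ro:35  ex:43  wr:44  — RAW R5: wait I6 write@34
I8  is:45  ro:46  ex:54  wr:55  — struct: DIV busy until I7 writes@44

I8 = (45, 46, 54, 55)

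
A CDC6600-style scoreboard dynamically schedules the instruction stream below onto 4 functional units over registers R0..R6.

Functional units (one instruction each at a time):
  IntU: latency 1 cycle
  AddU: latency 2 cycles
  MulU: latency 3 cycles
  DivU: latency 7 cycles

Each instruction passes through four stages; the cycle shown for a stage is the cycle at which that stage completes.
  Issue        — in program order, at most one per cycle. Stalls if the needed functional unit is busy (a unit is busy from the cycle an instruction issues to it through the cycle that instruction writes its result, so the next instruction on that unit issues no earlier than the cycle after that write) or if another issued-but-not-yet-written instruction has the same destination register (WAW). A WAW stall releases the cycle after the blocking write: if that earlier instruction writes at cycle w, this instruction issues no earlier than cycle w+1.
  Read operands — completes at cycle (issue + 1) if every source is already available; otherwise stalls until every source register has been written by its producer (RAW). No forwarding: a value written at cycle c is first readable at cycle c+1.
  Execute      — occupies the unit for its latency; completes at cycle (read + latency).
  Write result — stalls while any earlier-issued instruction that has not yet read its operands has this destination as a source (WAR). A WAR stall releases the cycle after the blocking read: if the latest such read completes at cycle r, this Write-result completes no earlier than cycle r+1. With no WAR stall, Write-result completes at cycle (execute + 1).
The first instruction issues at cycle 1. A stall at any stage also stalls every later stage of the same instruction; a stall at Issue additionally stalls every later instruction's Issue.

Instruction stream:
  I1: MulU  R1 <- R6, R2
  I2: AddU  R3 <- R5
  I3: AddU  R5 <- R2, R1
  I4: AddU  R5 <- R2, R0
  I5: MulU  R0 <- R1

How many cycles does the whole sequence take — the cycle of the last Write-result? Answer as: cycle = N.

cycle = 18

  I1 | 1 | 2 | 5 | 6
  I2 | 2 | 3 | 5 | 6
  I3 | 7 | 8 | 10 | 11   struct: AddU busy until I2 writes@6
  I4 | 12 | 13 | 15 | 16   struct: AddU busy until I3 writes@11
  I5 | 13 | 14 | 17 | 18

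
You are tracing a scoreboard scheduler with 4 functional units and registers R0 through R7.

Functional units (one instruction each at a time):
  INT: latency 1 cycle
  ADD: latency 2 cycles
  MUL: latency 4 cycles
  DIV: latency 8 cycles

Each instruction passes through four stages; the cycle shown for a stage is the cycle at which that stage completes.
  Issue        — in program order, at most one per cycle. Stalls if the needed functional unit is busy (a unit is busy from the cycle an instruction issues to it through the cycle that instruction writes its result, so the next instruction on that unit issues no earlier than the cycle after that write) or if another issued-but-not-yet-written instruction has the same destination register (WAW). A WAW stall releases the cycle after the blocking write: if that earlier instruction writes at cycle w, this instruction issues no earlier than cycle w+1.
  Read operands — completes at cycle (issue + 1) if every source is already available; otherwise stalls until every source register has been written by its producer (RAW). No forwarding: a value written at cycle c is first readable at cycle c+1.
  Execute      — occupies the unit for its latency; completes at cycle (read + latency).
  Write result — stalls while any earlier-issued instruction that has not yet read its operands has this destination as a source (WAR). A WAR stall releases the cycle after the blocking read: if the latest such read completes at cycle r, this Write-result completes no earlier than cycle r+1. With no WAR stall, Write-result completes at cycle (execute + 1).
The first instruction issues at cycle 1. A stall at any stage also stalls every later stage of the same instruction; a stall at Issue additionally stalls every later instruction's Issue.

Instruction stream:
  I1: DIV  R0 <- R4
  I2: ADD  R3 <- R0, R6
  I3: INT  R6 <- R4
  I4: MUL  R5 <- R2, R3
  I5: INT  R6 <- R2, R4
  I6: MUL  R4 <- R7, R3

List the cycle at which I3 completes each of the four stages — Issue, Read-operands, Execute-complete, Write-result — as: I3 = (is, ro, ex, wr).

I3 = (3, 4, 5, 13)

  I1 | 1 | 2 | 10 | 11
  I2 | 2 | 12 | 14 | 15   RAW R0: wait I1 write@11
  I3 | 3 | 4 | 5 | 13   WAR R6: wait I2 read@12
  I4 | 4 | 16 | 20 | 21   RAW R3: wait I2 write@15
  I5 | 14 | 15 | 16 | 17   struct: INT busy until I3 writes@13
  I6 | 22 | 23 | 27 | 28   struct: MUL busy until I4 writes@21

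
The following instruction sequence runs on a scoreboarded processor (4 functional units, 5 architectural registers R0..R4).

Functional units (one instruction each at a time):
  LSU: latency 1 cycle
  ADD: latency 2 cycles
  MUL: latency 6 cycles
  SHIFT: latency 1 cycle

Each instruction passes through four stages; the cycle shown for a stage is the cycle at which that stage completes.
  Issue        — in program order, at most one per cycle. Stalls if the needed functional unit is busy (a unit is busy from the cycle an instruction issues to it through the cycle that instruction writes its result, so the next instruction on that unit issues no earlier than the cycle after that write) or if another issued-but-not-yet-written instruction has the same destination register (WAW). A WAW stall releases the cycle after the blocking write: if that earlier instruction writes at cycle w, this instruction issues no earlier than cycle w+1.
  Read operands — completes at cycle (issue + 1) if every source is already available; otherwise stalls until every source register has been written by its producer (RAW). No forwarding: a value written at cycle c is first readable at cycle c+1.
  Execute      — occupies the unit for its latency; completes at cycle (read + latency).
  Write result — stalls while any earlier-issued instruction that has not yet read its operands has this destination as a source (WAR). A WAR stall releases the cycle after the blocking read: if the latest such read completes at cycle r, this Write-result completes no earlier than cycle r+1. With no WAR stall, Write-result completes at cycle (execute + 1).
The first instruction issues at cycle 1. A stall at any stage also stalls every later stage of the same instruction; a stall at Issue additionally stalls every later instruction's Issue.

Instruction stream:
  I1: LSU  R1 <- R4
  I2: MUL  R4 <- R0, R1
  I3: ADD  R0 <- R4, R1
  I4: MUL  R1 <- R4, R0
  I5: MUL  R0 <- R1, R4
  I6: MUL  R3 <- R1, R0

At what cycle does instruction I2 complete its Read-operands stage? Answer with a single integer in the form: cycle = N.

I1 -> (1, 2, 3, 4)
I2 -> (2, 5, 11, 12)  // RAW R1: wait I1 write@4
I3 -> (3, 13, 15, 16)  // RAW R4: wait I2 write@12
I4 -> (13, 17, 23, 24)  // struct: MUL busy until I2 writes@12, RAW R0: wait I3 write@16
I5 -> (25, 26, 32, 33)  // struct: MUL busy until I4 writes@24
I6 -> (34, 35, 41, 42)  // struct: MUL busy until I5 writes@33

cycle = 5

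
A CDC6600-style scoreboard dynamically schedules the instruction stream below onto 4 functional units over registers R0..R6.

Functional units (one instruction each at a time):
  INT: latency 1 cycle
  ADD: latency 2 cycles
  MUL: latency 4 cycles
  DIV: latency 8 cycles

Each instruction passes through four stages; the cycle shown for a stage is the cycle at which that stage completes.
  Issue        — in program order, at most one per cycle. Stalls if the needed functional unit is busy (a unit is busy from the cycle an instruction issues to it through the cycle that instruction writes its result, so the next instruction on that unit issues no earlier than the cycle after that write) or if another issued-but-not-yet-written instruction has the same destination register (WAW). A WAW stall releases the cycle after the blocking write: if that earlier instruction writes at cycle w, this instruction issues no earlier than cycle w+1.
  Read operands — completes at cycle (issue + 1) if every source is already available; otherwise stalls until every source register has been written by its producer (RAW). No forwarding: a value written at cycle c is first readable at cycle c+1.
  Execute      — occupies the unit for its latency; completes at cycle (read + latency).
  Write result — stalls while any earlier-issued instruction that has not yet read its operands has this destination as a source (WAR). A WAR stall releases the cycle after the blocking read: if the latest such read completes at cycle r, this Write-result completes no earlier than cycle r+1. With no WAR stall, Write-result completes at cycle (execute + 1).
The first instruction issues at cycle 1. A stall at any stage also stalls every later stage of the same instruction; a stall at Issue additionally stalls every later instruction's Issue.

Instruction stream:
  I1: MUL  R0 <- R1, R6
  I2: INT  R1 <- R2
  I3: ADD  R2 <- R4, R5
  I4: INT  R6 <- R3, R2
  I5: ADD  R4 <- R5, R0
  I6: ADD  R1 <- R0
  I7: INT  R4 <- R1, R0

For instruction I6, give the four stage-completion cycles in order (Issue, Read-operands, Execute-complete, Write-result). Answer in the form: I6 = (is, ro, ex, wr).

t=1  I1 dispatched to MUL
t=2  I1 operands ready · I2 dispatched to INT
t=3  I2 operands ready · I3 dispatched to ADD
t=4  I2 complete · I3 operands ready
t=5  R1←I2
t=6  I1 complete · I3 complete · I4 dispatched to INT
t=7  R0←I1 · R2←I3
t=8  I4 operands ready · I5 dispatched to ADD
t=9  I4 complete · I5 operands ready
t=10  R6←I4
t=11  I5 complete
t=12  R4←I5
t=13  I6 dispatched to ADD
t=14  I6 operands ready · I7 dispatched to INT
t=16  I6 complete
t=17  R1←I6
t=18  I7 operands ready
t=19  I7 complete
t=20  R4←I7

I6 = (13, 14, 16, 17)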